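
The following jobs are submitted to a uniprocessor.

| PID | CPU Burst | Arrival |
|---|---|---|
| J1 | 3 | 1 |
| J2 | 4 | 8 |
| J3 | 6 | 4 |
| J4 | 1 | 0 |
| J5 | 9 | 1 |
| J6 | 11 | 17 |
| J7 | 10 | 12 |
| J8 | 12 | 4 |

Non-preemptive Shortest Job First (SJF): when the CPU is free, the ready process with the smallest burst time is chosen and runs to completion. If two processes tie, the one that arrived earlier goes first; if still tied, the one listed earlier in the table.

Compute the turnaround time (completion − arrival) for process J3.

6

Schedule: | J4 0-1 | J1 1-4 | J3 4-10 | J2 10-14 | J5 14-23 | J7 23-33 | J6 33-44 | J8 44-56 |
Completion: J1=4  J2=14  J3=10  J4=1  J5=23  J6=44  J7=33  J8=56
Turnaround(J3) = completion − arrival = 10 − 4 = 6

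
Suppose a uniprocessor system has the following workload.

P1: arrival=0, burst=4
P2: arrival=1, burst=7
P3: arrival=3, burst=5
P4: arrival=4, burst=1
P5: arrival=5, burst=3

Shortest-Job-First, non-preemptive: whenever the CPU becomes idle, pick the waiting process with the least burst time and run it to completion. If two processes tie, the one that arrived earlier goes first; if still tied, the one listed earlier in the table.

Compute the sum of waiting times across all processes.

Schedule: | P1 0-4 | P4 4-5 | P5 5-8 | P3 8-13 | P2 13-20 |
Completion: P1=4  P2=20  P3=13  P4=5  P5=8
Waiting = turnaround − burst: P1=0, P2=12, P3=5, P4=0, P5=0
Total waiting = 0 + 12 + 5 + 0 + 0 = 17

17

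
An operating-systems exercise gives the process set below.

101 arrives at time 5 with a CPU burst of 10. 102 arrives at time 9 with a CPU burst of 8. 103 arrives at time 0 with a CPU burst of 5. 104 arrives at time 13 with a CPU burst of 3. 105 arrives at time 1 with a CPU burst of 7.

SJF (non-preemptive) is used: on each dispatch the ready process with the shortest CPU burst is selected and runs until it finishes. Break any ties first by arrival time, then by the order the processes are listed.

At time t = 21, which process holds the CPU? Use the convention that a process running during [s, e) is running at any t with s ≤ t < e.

Timeline: | 103 0-5 | 105 5-12 | 102 12-20 | 104 20-23 | 101 23-33 |
Completion: 101=33  102=20  103=5  104=23  105=12

104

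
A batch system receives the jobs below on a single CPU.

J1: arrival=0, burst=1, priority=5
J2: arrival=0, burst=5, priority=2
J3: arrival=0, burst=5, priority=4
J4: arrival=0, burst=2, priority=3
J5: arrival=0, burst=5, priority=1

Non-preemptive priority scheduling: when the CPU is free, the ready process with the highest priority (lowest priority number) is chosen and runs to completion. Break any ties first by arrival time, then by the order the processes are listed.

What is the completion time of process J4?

12

Schedule: | J5 0-5 | J2 5-10 | J4 10-12 | J3 12-17 | J1 17-18 |
Completion: J1=18  J2=10  J3=17  J4=12  J5=5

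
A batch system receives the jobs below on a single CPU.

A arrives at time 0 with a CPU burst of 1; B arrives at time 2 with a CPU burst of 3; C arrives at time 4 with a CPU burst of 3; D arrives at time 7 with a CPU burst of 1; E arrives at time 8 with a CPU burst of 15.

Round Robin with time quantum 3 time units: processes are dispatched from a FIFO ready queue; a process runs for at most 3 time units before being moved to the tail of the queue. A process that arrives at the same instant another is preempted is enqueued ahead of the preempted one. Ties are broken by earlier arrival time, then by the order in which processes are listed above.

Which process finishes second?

B

Gantt: | A 0-1 | idle 1-2 | B 2-5 | C 5-8 | D 8-9 | E 9-24 |
Completion: A=1  B=5  C=8  D=9  E=24
Turnaround (C−A): A=1  B=3  C=4  D=2  E=16
Finish order: A → B → C → D → E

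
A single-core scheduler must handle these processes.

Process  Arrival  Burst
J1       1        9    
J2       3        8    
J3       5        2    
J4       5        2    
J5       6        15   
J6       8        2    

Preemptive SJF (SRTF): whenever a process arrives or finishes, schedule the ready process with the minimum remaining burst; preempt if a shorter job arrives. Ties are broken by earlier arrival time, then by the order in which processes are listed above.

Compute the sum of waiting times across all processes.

40

Gantt: | idle 0-1 | J1 1-5 | J3 5-7 | J4 7-9 | J6 9-11 | J1 11-16 | J2 16-24 | J5 24-39 |
Completion: J1=16  J2=24  J3=7  J4=9  J5=39  J6=11
Waiting = turnaround − burst: J1=6, J2=13, J3=0, J4=2, J5=18, J6=1
Total waiting = 6 + 13 + 0 + 2 + 18 + 1 = 40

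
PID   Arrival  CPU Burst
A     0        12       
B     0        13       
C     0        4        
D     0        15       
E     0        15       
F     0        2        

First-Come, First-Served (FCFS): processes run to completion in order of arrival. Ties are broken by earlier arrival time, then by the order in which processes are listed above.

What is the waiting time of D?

Gantt: | A 0-12 | B 12-25 | C 25-29 | D 29-44 | E 44-59 | F 59-61 |
Completion: A=12  B=25  C=29  D=44  E=59  F=61
Turnaround (C−A): A=12  B=25  C=29  D=44  E=59  F=61
Waiting(D) = turnaround − burst = 44 − 15 = 29

29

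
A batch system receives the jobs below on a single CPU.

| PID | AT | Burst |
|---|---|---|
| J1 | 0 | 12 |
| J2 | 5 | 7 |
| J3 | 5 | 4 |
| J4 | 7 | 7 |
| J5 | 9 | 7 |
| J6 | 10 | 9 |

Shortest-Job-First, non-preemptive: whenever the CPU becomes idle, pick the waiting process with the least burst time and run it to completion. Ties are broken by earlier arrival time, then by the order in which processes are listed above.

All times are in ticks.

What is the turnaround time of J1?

12

Schedule: | J1 0-12 | J3 12-16 | J2 16-23 | J4 23-30 | J5 30-37 | J6 37-46 |
Completion: J1=12  J2=23  J3=16  J4=30  J5=37  J6=46
Turnaround (C−A): J1=12  J2=18  J3=11  J4=23  J5=28  J6=36
Turnaround(J1) = completion − arrival = 12 − 0 = 12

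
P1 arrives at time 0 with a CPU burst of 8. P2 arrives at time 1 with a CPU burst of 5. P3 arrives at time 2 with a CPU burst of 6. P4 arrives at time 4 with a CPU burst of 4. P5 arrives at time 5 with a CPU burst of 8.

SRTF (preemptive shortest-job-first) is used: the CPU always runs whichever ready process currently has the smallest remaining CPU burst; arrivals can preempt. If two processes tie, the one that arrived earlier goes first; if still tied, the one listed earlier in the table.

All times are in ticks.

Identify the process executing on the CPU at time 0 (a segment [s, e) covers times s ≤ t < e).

P1

Timeline: | P1 0-1 | P2 1-6 | P4 6-10 | P3 10-16 | P1 16-23 | P5 23-31 |
Completion: P1=23  P2=6  P3=16  P4=10  P5=31
Turnaround (C−A): P1=23  P2=5  P3=14  P4=6  P5=26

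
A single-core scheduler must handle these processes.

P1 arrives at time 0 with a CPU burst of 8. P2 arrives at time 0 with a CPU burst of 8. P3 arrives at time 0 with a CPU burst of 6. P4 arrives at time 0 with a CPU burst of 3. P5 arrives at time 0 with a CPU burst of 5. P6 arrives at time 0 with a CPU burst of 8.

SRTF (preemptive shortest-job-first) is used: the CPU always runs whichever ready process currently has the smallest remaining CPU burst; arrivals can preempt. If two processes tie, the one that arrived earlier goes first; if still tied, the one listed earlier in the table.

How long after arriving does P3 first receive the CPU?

8

Schedule: | P4 0-3 | P5 3-8 | P3 8-14 | P1 14-22 | P2 22-30 | P6 30-38 |
Completion: P1=22  P2=30  P3=14  P4=3  P5=8  P6=38
Turnaround (C−A): P1=22  P2=30  P3=14  P4=3  P5=8  P6=38
Response(P3) = first start − arrival = 8 − 0 = 8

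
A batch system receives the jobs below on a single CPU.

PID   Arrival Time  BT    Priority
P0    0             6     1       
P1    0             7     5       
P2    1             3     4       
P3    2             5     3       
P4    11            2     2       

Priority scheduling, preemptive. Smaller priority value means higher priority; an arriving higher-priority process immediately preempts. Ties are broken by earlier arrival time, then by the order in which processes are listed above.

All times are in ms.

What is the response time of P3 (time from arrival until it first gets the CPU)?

Timeline: | P0 0-6 | P3 6-11 | P4 11-13 | P2 13-16 | P1 16-23 |
Completion: P0=6  P1=23  P2=16  P3=11  P4=13
Response(P3) = first start − arrival = 6 − 2 = 4

4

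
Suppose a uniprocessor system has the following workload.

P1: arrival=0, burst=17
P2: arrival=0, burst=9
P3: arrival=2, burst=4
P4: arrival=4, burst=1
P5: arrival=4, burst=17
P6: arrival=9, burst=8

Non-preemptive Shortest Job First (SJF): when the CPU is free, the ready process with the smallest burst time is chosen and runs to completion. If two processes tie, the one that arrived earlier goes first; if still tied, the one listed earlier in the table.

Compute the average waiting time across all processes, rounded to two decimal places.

12.50

Schedule: | P2 0-9 | P4 9-10 | P3 10-14 | P6 14-22 | P1 22-39 | P5 39-56 |
Completion: P1=39  P2=9  P3=14  P4=10  P5=56  P6=22
Turnaround (C−A): P1=39  P2=9  P3=12  P4=6  P5=52  P6=13
Waiting times: P1=22, P2=0, P3=8, P4=5, P5=35, P6=5
Average waiting = (22+0+8+5+35+5) / 6 = 75/6 = 12.50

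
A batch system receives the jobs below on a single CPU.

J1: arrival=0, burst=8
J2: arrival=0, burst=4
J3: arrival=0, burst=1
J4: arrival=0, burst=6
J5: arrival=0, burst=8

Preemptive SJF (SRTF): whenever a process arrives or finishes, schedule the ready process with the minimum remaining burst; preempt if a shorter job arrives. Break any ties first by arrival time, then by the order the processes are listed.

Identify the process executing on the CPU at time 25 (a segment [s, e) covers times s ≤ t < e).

Gantt: | J3 0-1 | J2 1-5 | J4 5-11 | J1 11-19 | J5 19-27 |
Completion: J1=19  J2=5  J3=1  J4=11  J5=27
Turnaround (C−A): J1=19  J2=5  J3=1  J4=11  J5=27

J5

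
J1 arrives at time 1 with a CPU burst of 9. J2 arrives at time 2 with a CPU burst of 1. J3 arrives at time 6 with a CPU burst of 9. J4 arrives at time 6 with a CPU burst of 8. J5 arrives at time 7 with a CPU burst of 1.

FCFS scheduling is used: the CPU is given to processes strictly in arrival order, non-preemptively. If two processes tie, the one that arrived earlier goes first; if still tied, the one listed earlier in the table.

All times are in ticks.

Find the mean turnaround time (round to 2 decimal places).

Schedule: | idle 0-1 | J1 1-10 | J2 10-11 | J3 11-20 | J4 20-28 | J5 28-29 |
Completion: J1=10  J2=11  J3=20  J4=28  J5=29
Turnaround times: J1=9, J2=9, J3=14, J4=22, J5=22
Average turnaround = (9+9+14+22+22) / 5 = 76/5 = 15.20

15.20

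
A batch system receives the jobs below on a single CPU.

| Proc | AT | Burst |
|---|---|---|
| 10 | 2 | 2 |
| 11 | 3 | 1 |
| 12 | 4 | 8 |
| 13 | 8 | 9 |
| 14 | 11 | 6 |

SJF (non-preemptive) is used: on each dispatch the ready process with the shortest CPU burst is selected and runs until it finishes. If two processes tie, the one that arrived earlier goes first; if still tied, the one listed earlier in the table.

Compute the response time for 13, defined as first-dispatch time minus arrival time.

11

Timeline: | idle 0-2 | 10 2-4 | 11 4-5 | 12 5-13 | 14 13-19 | 13 19-28 |
Completion: 10=4  11=5  12=13  13=28  14=19
Turnaround (C−A): 10=2  11=2  12=9  13=20  14=8
Response(13) = first start − arrival = 19 − 8 = 11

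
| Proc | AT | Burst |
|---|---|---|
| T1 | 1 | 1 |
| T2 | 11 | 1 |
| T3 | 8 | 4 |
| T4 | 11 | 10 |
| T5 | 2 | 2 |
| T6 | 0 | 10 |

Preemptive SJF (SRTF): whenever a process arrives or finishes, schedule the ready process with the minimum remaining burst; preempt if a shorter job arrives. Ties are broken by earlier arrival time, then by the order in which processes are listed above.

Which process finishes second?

Schedule: | T6 0-1 | T1 1-2 | T5 2-4 | T6 4-8 | T3 8-12 | T2 12-13 | T6 13-18 | T4 18-28 |
Completion: T1=2  T2=13  T3=12  T4=28  T5=4  T6=18
Turnaround (C−A): T1=1  T2=2  T3=4  T4=17  T5=2  T6=18
Finish order: T1 → T5 → T3 → T2 → T6 → T4

T5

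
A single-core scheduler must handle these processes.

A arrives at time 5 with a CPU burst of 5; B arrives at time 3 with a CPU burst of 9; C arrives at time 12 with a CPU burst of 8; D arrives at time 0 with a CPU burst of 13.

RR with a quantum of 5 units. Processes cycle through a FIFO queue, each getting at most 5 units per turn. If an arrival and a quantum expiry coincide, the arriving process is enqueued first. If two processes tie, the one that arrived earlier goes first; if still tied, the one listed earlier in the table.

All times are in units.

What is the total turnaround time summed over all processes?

86

Timeline: | D 0-5 | B 5-10 | A 10-15 | D 15-20 | B 20-24 | C 24-29 | D 29-32 | C 32-35 |
Completion: A=15  B=24  C=35  D=32
Turnaround (C−A): A=10  B=21  C=23  D=32
Turnaround = completion − arrival: A=10, B=21, C=23, D=32
Total turnaround = 10 + 21 + 23 + 32 = 86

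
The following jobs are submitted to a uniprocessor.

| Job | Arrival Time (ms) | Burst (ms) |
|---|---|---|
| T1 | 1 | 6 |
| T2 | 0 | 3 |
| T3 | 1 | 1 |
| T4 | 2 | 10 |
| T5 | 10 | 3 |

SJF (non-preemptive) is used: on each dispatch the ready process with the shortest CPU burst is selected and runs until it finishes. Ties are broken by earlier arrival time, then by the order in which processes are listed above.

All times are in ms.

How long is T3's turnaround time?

Gantt: | T2 0-3 | T3 3-4 | T1 4-10 | T5 10-13 | T4 13-23 |
Completion: T1=10  T2=3  T3=4  T4=23  T5=13
Turnaround (C−A): T1=9  T2=3  T3=3  T4=21  T5=3
Turnaround(T3) = completion − arrival = 4 − 1 = 3

3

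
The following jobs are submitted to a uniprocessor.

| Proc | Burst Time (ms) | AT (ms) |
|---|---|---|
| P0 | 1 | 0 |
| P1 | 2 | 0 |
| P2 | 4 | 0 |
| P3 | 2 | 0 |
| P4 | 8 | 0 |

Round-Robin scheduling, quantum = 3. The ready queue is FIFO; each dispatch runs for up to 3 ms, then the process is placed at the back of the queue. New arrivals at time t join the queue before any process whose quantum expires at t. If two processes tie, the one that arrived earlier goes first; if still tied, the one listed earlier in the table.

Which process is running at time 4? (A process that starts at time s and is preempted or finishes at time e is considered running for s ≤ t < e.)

P2

Timeline: | P0 0-1 | P1 1-3 | P2 3-6 | P3 6-8 | P4 8-11 | P2 11-12 | P4 12-17 |
Completion: P0=1  P1=3  P2=12  P3=8  P4=17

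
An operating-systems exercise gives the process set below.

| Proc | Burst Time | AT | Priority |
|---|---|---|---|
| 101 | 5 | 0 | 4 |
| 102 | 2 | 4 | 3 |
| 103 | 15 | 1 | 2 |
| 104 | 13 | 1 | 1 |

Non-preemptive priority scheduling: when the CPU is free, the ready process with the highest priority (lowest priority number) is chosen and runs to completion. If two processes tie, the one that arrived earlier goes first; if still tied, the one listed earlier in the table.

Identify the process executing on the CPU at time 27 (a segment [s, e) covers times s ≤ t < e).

Timeline: | 101 0-5 | 104 5-18 | 103 18-33 | 102 33-35 |
Completion: 101=5  102=35  103=33  104=18

103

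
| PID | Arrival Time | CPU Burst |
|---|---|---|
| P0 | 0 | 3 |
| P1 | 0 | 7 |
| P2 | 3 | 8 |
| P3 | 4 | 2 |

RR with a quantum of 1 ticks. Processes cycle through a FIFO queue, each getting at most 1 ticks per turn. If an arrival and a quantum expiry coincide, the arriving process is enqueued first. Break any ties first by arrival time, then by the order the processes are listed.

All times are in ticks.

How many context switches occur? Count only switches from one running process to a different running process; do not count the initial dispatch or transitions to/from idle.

Gantt: | P0 0-1 | P1 1-2 | P0 2-3 | P1 3-4 | P2 4-5 | P0 5-6 | P3 6-7 | P1 7-8 | P2 8-9 | P3 9-10 | P1 10-11 | P2 11-12 | P1 12-13 | P2 13-14 | P1 14-15 | P2 15-16 | P1 16-17 | P2 17-20 |
Completion: P0=6  P1=17  P2=20  P3=10

17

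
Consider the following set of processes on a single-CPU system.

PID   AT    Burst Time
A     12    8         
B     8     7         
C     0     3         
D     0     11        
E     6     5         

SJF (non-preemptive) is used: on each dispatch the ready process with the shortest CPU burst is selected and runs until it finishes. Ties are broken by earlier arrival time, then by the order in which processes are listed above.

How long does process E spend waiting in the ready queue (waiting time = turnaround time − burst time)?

Gantt: | C 0-3 | D 3-14 | E 14-19 | B 19-26 | A 26-34 |
Completion: A=34  B=26  C=3  D=14  E=19
Waiting(E) = turnaround − burst = 13 − 5 = 8

8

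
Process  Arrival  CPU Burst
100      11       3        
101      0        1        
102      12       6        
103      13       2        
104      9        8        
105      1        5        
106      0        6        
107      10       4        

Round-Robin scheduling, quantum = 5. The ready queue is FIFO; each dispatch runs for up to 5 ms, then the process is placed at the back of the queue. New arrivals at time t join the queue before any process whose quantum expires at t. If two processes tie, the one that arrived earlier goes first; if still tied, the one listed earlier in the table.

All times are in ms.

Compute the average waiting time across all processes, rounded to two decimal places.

9.75

Timeline: | 101 0-1 | 106 1-6 | 105 6-11 | 106 11-12 | 104 12-17 | 107 17-21 | 100 21-24 | 102 24-29 | 103 29-31 | 104 31-34 | 102 34-35 |
Completion: 100=24  101=1  102=35  103=31  104=34  105=11  106=12  107=21
Turnaround (C−A): 100=13  101=1  102=23  103=18  104=25  105=10  106=12  107=11
Waiting times: 100=10, 101=0, 102=17, 103=16, 104=17, 105=5, 106=6, 107=7
Average waiting = (10+0+17+16+17+5+6+7) / 8 = 78/8 = 9.75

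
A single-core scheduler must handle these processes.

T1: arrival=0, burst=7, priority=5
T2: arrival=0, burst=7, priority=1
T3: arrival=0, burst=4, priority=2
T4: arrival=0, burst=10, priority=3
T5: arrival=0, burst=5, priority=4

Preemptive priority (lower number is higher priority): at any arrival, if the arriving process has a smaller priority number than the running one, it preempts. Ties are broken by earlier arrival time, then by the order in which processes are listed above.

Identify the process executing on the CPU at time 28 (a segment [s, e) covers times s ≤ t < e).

Gantt: | T2 0-7 | T3 7-11 | T4 11-21 | T5 21-26 | T1 26-33 |
Completion: T1=33  T2=7  T3=11  T4=21  T5=26
Turnaround (C−A): T1=33  T2=7  T3=11  T4=21  T5=26

T1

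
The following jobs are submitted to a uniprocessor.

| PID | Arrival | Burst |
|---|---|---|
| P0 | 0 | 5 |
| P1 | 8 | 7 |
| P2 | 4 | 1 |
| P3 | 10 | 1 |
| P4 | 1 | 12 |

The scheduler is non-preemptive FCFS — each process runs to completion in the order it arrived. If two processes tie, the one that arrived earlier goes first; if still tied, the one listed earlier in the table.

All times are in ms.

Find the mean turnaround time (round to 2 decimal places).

13.60

Schedule: | P0 0-5 | P4 5-17 | P2 17-18 | P1 18-25 | P3 25-26 |
Completion: P0=5  P1=25  P2=18  P3=26  P4=17
Turnaround times: P0=5, P1=17, P2=14, P3=16, P4=16
Average turnaround = (5+17+14+16+16) / 5 = 68/5 = 13.60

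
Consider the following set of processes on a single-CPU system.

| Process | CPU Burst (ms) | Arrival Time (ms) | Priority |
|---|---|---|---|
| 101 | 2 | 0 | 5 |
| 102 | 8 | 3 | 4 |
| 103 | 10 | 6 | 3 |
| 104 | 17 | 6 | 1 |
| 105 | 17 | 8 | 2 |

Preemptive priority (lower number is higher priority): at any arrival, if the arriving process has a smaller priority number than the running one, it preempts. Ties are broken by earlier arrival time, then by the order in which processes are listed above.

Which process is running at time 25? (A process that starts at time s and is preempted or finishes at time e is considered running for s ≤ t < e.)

105

Timeline: | 101 0-2 | idle 2-3 | 102 3-6 | 104 6-23 | 105 23-40 | 103 40-50 | 102 50-55 |
Completion: 101=2  102=55  103=50  104=23  105=40
Turnaround (C−A): 101=2  102=52  103=44  104=17  105=32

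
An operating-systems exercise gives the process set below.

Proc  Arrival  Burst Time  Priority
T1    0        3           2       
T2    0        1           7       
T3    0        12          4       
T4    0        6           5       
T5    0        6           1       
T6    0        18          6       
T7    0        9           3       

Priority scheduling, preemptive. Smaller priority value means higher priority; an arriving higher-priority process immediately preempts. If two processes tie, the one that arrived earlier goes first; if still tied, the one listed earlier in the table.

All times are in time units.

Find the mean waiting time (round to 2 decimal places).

Timeline: | T5 0-6 | T1 6-9 | T7 9-18 | T3 18-30 | T4 30-36 | T6 36-54 | T2 54-55 |
Completion: T1=9  T2=55  T3=30  T4=36  T5=6  T6=54  T7=18
Turnaround (C−A): T1=9  T2=55  T3=30  T4=36  T5=6  T6=54  T7=18
Waiting times: T1=6, T2=54, T3=18, T4=30, T5=0, T6=36, T7=9
Average waiting = (6+54+18+30+0+36+9) / 7 = 153/7 = 21.86

21.86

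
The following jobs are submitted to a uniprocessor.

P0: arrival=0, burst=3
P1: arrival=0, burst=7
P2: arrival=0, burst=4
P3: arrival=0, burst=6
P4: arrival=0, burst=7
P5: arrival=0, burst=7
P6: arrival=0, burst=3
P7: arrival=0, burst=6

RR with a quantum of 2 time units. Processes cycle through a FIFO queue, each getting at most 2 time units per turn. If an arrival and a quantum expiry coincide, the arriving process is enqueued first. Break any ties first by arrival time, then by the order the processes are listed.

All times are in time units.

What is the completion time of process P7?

Schedule: | P0 0-2 | P1 2-4 | P2 4-6 | P3 6-8 | P4 8-10 | P5 10-12 | P6 12-14 | P7 14-16 | P0 16-17 | P1 17-19 | P2 19-21 | P3 21-23 | P4 23-25 | P5 25-27 | P6 27-28 | P7 28-30 | P1 30-32 | P3 32-34 | P4 34-36 | P5 36-38 | P7 38-40 | P1 40-41 | P4 41-42 | P5 42-43 |
Completion: P0=17  P1=41  P2=21  P3=34  P4=42  P5=43  P6=28  P7=40
Turnaround (C−A): P0=17  P1=41  P2=21  P3=34  P4=42  P5=43  P6=28  P7=40

40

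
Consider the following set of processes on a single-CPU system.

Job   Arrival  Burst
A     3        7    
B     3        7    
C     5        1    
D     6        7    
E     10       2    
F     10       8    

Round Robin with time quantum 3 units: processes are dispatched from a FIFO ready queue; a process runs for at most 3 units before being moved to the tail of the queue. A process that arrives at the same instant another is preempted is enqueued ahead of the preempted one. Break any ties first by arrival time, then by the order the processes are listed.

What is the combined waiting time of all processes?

87

Timeline: | idle 0-3 | A 3-6 | B 6-9 | C 9-10 | D 10-13 | A 13-16 | B 16-19 | E 19-21 | F 21-24 | D 24-27 | A 27-28 | B 28-29 | F 29-32 | D 32-33 | F 33-35 |
Completion: A=28  B=29  C=10  D=33  E=21  F=35
Turnaround (C−A): A=25  B=26  C=5  D=27  E=11  F=25
Waiting = turnaround − burst: A=18, B=19, C=4, D=20, E=9, F=17
Total waiting = 18 + 19 + 4 + 20 + 9 + 17 = 87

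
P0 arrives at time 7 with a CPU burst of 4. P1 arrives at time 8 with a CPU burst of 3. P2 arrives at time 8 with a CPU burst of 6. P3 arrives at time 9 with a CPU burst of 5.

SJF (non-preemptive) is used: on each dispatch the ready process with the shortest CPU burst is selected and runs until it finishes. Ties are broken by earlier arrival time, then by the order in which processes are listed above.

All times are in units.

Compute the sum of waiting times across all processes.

Timeline: | idle 0-7 | P0 7-11 | P1 11-14 | P3 14-19 | P2 19-25 |
Completion: P0=11  P1=14  P2=25  P3=19
Turnaround (C−A): P0=4  P1=6  P2=17  P3=10
Waiting = turnaround − burst: P0=0, P1=3, P2=11, P3=5
Total waiting = 0 + 3 + 11 + 5 = 19

19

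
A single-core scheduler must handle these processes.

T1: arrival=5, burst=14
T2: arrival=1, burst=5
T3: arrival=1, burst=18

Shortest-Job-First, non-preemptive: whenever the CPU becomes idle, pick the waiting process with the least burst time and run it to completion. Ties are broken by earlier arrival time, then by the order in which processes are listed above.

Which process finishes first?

Timeline: | idle 0-1 | T2 1-6 | T1 6-20 | T3 20-38 |
Completion: T1=20  T2=6  T3=38
Finish order: T2 → T1 → T3

T2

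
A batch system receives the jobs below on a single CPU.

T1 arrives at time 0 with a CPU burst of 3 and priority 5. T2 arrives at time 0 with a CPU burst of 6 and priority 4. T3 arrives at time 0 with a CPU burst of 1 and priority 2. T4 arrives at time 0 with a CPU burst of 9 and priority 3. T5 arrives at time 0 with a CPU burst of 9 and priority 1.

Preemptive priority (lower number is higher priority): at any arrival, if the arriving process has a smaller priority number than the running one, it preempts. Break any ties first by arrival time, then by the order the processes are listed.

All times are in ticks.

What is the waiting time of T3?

9

Schedule: | T5 0-9 | T3 9-10 | T4 10-19 | T2 19-25 | T1 25-28 |
Completion: T1=28  T2=25  T3=10  T4=19  T5=9
Waiting(T3) = turnaround − burst = 10 − 1 = 9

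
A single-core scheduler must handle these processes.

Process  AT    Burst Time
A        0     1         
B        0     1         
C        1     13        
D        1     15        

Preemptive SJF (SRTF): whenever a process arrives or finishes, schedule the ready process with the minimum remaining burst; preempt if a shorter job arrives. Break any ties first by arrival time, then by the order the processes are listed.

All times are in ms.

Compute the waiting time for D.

14

Timeline: | A 0-1 | B 1-2 | C 2-15 | D 15-30 |
Completion: A=1  B=2  C=15  D=30
Turnaround (C−A): A=1  B=2  C=14  D=29
Waiting(D) = turnaround − burst = 29 − 15 = 14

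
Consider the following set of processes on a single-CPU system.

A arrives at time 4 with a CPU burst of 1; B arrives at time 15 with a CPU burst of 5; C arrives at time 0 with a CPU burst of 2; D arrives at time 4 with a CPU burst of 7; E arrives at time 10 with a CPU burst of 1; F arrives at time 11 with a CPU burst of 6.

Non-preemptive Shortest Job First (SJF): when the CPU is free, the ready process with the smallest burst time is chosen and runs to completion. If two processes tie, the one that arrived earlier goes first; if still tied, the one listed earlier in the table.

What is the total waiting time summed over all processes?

9

Timeline: | C 0-2 | idle 2-4 | A 4-5 | D 5-12 | E 12-13 | F 13-19 | B 19-24 |
Completion: A=5  B=24  C=2  D=12  E=13  F=19
Waiting = turnaround − burst: A=0, B=4, C=0, D=1, E=2, F=2
Total waiting = 0 + 4 + 0 + 1 + 2 + 2 = 9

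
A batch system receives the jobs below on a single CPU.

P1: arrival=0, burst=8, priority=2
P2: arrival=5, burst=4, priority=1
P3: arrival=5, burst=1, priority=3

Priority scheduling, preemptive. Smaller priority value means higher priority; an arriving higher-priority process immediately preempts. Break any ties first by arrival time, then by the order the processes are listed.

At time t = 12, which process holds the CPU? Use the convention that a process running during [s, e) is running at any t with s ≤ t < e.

Gantt: | P1 0-5 | P2 5-9 | P1 9-12 | P3 12-13 |
Completion: P1=12  P2=9  P3=13
Turnaround (C−A): P1=12  P2=4  P3=8

P3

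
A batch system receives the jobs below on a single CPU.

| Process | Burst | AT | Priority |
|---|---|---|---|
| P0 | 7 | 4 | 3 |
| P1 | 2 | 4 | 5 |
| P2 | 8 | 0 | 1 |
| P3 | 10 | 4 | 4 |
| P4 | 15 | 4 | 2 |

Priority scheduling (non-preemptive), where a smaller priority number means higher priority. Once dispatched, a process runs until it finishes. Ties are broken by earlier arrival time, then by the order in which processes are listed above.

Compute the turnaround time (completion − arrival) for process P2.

8

Schedule: | P2 0-8 | P4 8-23 | P0 23-30 | P3 30-40 | P1 40-42 |
Completion: P0=30  P1=42  P2=8  P3=40  P4=23
Turnaround (C−A): P0=26  P1=38  P2=8  P3=36  P4=19
Turnaround(P2) = completion − arrival = 8 − 0 = 8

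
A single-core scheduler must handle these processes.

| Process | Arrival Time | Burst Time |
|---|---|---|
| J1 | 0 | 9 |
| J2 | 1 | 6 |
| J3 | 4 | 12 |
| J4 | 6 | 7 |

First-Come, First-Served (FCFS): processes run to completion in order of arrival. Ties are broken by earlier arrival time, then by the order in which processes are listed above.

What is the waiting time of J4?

21

Schedule: | J1 0-9 | J2 9-15 | J3 15-27 | J4 27-34 |
Completion: J1=9  J2=15  J3=27  J4=34
Waiting(J4) = turnaround − burst = 28 − 7 = 21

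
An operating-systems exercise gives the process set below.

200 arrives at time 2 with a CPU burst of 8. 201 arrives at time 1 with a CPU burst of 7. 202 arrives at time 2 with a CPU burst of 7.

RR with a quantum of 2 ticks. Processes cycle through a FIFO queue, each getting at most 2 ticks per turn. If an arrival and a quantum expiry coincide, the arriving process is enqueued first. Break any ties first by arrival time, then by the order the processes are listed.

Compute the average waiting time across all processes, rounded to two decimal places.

12.67

Schedule: | idle 0-1 | 201 1-3 | 200 3-5 | 202 5-7 | 201 7-9 | 200 9-11 | 202 11-13 | 201 13-15 | 200 15-17 | 202 17-19 | 201 19-20 | 200 20-22 | 202 22-23 |
Completion: 200=22  201=20  202=23
Waiting times: 200=12, 201=12, 202=14
Average waiting = (12+12+14) / 3 = 38/3 = 12.67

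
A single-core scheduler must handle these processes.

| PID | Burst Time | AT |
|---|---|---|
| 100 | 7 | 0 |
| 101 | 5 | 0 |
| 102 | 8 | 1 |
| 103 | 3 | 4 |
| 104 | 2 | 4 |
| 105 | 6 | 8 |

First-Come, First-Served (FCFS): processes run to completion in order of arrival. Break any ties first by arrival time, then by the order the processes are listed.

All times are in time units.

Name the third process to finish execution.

Schedule: | 100 0-7 | 101 7-12 | 102 12-20 | 103 20-23 | 104 23-25 | 105 25-31 |
Completion: 100=7  101=12  102=20  103=23  104=25  105=31
Turnaround (C−A): 100=7  101=12  102=19  103=19  104=21  105=23
Finish order: 100 → 101 → 102 → 103 → 104 → 105

102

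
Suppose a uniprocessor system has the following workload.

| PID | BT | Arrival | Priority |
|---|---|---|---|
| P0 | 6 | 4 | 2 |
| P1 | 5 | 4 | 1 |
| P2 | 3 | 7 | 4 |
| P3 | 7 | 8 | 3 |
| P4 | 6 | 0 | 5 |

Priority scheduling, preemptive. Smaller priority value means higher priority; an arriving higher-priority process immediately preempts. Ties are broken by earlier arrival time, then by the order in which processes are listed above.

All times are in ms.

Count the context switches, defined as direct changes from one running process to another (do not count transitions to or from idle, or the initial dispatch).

5

Schedule: | P4 0-4 | P1 4-9 | P0 9-15 | P3 15-22 | P2 22-25 | P4 25-27 |
Completion: P0=15  P1=9  P2=25  P3=22  P4=27
Turnaround (C−A): P0=11  P1=5  P2=18  P3=14  P4=27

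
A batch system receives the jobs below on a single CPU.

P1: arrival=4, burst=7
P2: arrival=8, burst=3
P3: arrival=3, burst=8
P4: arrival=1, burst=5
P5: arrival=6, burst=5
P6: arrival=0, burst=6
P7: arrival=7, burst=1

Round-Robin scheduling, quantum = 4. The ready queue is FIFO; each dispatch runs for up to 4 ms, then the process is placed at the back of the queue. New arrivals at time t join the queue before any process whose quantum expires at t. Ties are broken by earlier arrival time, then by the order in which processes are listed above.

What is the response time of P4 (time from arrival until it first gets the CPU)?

Gantt: | P6 0-4 | P4 4-8 | P3 8-12 | P1 12-16 | P6 16-18 | P5 18-22 | P7 22-23 | P2 23-26 | P4 26-27 | P3 27-31 | P1 31-34 | P5 34-35 |
Completion: P1=34  P2=26  P3=31  P4=27  P5=35  P6=18  P7=23
Response(P4) = first start − arrival = 4 − 1 = 3

3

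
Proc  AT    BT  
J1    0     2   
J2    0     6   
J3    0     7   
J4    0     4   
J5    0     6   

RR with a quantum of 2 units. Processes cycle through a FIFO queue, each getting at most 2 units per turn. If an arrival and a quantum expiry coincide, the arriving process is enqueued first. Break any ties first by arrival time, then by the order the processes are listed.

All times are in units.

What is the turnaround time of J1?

Timeline: | J1 0-2 | J2 2-4 | J3 4-6 | J4 6-8 | J5 8-10 | J2 10-12 | J3 12-14 | J4 14-16 | J5 16-18 | J2 18-20 | J3 20-22 | J5 22-24 | J3 24-25 |
Completion: J1=2  J2=20  J3=25  J4=16  J5=24
Turnaround (C−A): J1=2  J2=20  J3=25  J4=16  J5=24
Turnaround(J1) = completion − arrival = 2 − 0 = 2

2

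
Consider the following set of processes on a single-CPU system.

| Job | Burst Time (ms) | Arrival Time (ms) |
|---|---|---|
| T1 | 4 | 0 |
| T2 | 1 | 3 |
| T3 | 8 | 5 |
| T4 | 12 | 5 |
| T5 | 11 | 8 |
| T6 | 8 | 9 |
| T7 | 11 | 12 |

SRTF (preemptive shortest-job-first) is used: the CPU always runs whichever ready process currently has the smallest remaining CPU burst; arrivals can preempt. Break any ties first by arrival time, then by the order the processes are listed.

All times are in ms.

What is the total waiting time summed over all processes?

76

Gantt: | T1 0-4 | T2 4-5 | T3 5-13 | T6 13-21 | T5 21-32 | T7 32-43 | T4 43-55 |
Completion: T1=4  T2=5  T3=13  T4=55  T5=32  T6=21  T7=43
Waiting = turnaround − burst: T1=0, T2=1, T3=0, T4=38, T5=13, T6=4, T7=20
Total waiting = 0 + 1 + 0 + 38 + 13 + 4 + 20 = 76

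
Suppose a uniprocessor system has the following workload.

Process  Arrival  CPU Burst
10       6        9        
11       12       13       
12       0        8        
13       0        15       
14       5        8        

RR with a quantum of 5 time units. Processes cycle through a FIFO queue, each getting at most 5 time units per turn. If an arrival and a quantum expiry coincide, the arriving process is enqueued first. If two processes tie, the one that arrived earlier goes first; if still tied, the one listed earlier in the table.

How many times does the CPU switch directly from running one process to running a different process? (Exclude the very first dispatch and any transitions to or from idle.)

Gantt: | 12 0-5 | 13 5-10 | 14 10-15 | 12 15-18 | 10 18-23 | 13 23-28 | 11 28-33 | 14 33-36 | 10 36-40 | 13 40-45 | 11 45-53 |
Completion: 10=40  11=53  12=18  13=45  14=36
Turnaround (C−A): 10=34  11=41  12=18  13=45  14=31

10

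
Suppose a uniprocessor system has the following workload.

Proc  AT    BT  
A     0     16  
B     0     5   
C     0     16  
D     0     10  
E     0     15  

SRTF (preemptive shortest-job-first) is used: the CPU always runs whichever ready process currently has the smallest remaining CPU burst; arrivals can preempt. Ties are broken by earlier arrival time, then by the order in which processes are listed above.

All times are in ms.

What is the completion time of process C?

Gantt: | B 0-5 | D 5-15 | E 15-30 | A 30-46 | C 46-62 |
Completion: A=46  B=5  C=62  D=15  E=30

62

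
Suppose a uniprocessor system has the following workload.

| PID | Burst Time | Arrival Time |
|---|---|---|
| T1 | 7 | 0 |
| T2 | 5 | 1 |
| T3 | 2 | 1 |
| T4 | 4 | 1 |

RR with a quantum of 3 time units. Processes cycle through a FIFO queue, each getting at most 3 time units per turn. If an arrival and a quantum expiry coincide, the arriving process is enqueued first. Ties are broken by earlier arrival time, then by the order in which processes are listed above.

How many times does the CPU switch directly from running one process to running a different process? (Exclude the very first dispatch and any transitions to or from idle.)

Gantt: | T1 0-3 | T2 3-6 | T3 6-8 | T4 8-11 | T1 11-14 | T2 14-16 | T4 16-17 | T1 17-18 |
Completion: T1=18  T2=16  T3=8  T4=17
Turnaround (C−A): T1=18  T2=15  T3=7  T4=16

7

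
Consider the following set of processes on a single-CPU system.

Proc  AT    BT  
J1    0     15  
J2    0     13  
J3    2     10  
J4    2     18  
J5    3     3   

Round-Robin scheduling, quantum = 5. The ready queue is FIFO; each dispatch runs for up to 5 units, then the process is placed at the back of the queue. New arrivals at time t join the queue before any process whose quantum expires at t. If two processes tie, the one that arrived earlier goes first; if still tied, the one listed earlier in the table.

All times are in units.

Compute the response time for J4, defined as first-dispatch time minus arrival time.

Schedule: | J1 0-5 | J2 5-10 | J3 10-15 | J4 15-20 | J5 20-23 | J1 23-28 | J2 28-33 | J3 33-38 | J4 38-43 | J1 43-48 | J2 48-51 | J4 51-59 |
Completion: J1=48  J2=51  J3=38  J4=59  J5=23
Response(J4) = first start − arrival = 15 − 2 = 13

13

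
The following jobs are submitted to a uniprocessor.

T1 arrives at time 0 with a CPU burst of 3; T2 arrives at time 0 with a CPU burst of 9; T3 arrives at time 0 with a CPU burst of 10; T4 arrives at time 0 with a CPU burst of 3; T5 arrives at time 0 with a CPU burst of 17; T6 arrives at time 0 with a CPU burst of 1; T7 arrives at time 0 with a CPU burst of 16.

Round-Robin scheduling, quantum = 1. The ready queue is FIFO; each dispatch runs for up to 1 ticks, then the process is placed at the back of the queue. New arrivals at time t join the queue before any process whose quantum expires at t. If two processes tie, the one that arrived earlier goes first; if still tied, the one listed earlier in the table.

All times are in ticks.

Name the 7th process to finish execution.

T5

Gantt: | T1 0-1 | T2 1-2 | T3 2-3 | T4 3-4 | T5 4-5 | T6 5-6 | T7 6-7 | T1 7-8 | T2 8-9 | T3 9-10 | T4 10-11 | T5 11-12 | T7 12-13 | T1 13-14 | T2 14-15 | T3 15-16 | T4 16-17 | T5 17-18 | T7 18-19 | T2 19-20 | T3 20-21 | T5 21-22 | T7 22-23 | T2 23-24 | T3 24-25 | T5 25-26 | T7 26-27 | T2 27-28 | T3 28-29 | T5 29-30 | T7 30-31 | T2 31-32 | T3 32-33 | T5 33-34 | T7 34-35 | T2 35-36 | T3 36-37 | T5 37-38 | T7 38-39 | T2 39-40 | T3 40-41 | T5 41-42 | T7 42-43 | T3 43-44 | T5 44-45 | T7 45-46 | T5 46-47 | T7 47-48 | T5 48-49 | T7 49-50 | T5 50-51 | T7 51-52 | T5 52-53 | T7 53-54 | T5 54-55 | T7 55-56 | T5 56-57 | T7 57-58 | T5 58-59 |
Completion: T1=14  T2=40  T3=44  T4=17  T5=59  T6=6  T7=58
Turnaround (C−A): T1=14  T2=40  T3=44  T4=17  T5=59  T6=6  T7=58
Finish order: T6 → T1 → T4 → T2 → T3 → T7 → T5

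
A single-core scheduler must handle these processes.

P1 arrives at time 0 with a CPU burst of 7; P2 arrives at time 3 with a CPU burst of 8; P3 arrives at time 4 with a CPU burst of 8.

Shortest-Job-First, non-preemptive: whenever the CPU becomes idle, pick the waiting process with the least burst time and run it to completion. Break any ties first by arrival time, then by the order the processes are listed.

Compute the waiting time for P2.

4

Timeline: | P1 0-7 | P2 7-15 | P3 15-23 |
Completion: P1=7  P2=15  P3=23
Turnaround (C−A): P1=7  P2=12  P3=19
Waiting(P2) = turnaround − burst = 12 − 8 = 4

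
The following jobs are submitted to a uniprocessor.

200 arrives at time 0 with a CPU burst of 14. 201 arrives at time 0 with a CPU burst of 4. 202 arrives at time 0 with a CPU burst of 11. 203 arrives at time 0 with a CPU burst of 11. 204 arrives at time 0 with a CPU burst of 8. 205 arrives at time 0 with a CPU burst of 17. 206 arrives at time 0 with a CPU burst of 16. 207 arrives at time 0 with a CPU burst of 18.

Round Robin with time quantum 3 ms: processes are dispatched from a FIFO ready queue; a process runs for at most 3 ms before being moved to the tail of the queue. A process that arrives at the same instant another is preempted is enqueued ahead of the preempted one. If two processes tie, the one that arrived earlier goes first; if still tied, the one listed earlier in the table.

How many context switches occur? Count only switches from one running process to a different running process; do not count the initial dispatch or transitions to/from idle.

Schedule: | 200 0-3 | 201 3-6 | 202 6-9 | 203 9-12 | 204 12-15 | 205 15-18 | 206 18-21 | 207 21-24 | 200 24-27 | 201 27-28 | 202 28-31 | 203 31-34 | 204 34-37 | 205 37-40 | 206 40-43 | 207 43-46 | 200 46-49 | 202 49-52 | 203 52-55 | 204 55-57 | 205 57-60 | 206 60-63 | 207 63-66 | 200 66-69 | 202 69-71 | 203 71-73 | 205 73-76 | 206 76-79 | 207 79-82 | 200 82-84 | 205 84-87 | 206 87-90 | 207 90-93 | 205 93-95 | 206 95-96 | 207 96-99 |
Completion: 200=84  201=28  202=71  203=73  204=57  205=95  206=96  207=99
Turnaround (C−A): 200=84  201=28  202=71  203=73  204=57  205=95  206=96  207=99

35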